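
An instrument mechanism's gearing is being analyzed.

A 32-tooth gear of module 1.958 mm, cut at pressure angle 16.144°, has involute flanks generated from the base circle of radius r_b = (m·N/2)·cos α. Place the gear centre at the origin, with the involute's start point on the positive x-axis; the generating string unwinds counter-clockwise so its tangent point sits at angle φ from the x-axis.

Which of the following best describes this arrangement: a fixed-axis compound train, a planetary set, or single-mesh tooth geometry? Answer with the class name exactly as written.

topology: single-mesh involute geometry — m = 1.958, N = 32
classification: single-mesh tooth geometry

single-mesh tooth geometry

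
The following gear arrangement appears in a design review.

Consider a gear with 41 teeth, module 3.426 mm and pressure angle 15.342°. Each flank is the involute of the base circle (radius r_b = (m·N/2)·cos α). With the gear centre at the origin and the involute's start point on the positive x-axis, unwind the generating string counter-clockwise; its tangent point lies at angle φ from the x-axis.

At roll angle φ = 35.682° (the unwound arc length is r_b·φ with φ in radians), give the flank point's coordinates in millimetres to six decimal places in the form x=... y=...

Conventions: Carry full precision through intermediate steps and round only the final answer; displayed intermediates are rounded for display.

x=79.618083 y=5.244480

class = single-mesh tooth geometry [base-circle involute, m = 3.426, 41T]
pitch radius r_p = m·N/2 = 3.426·41/2 = 70.233000
base radius r_b = r_p·cos α = 70.233000·cos 15.342° = 67.730158
roll angle φ = 35.682° = 0.62276838 rad
x = r_b·(cos φ + φ·sin φ) = 79.618083
y = r_b·(sin φ − φ·cos φ) = 5.244480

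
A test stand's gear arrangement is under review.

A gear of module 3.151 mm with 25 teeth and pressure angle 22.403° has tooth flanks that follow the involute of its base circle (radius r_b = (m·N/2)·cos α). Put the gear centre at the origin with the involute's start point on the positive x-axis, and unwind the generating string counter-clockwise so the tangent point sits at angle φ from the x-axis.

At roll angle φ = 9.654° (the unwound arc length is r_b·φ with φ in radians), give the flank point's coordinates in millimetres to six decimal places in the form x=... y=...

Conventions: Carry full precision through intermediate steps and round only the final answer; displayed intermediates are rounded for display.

x=36.928020 y=0.057900

single-mesh involute tooth geometry (25T wheel at module 3.151)
pitch radius r_p = m·N/2 = 3.151·25/2 = 39.387500
base radius r_b = r_p·cos α = 39.387500·cos 22.403° = 36.414771
roll angle φ = 9.654° = 0.16849409 rad
x = r_b·(cos φ + φ·sin φ) = 36.928020
y = r_b·(sin φ − φ·cos φ) = 0.057900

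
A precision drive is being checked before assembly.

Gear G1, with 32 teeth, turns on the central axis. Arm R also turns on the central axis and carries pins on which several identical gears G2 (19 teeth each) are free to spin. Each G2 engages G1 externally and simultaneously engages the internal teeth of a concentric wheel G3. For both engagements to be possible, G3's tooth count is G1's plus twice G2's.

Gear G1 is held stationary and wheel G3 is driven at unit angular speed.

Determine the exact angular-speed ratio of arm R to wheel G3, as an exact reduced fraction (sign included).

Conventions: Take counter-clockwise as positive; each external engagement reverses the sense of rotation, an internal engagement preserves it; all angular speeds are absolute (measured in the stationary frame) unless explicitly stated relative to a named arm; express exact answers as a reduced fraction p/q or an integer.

class = planetary set [G3 = 32+2·19 = 70; Willis about the carrier]
ring teeth: 32 + 2·19 = 70
32(ω_sun−ω_arm) = −70(ω_ring−ω_arm),  ω_sun = 0, ω_ring = 1
32(0−ω_arm) = −70(1−ω_arm)  ⇒  102·ω_arm = 70  ⇒  ω_arm = 35/51
ω_out/ω_in = 35/51

35/51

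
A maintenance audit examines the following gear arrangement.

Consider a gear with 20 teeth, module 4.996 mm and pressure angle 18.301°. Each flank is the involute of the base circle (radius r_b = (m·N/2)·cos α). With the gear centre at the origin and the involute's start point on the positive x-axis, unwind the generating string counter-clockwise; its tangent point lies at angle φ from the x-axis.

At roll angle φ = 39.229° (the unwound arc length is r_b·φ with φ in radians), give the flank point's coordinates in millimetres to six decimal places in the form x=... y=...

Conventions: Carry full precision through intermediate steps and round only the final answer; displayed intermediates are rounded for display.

x=57.281437 y=4.840790

single-mesh involute tooth geometry (20T wheel at module 4.996)
pitch radius r_p = m·N/2 = 4.996·20/2 = 49.960000
base radius r_b = r_p·cos α = 49.960000·cos 18.301° = 47.433023
roll angle φ = 39.229° = 0.68467521 rad
x = r_b·(cos φ + φ·sin φ) = 57.281437
y = r_b·(sin φ − φ·cos φ) = 4.840790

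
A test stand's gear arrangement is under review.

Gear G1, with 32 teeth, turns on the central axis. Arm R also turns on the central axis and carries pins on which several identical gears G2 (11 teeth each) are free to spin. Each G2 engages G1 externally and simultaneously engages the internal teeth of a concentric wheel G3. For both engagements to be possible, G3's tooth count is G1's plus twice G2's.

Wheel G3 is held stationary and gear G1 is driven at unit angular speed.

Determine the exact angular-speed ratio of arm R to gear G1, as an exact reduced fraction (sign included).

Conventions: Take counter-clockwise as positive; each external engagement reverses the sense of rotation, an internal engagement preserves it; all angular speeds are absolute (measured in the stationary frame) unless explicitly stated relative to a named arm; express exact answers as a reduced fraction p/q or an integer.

recognized (axles ride arm R): planetary set, 32/11/54 teeth
ring teeth: 32 + 2·11 = 54
32(ω_sun−ω_arm) = −54(ω_ring−ω_arm),  ω_ring = 0, ω_sun = 1
32(1−ω_arm) = −54(0−ω_arm)  ⇒  86·ω_arm = 32  ⇒  ω_arm = 16/43
ω_out/ω_in = 16/43

16/43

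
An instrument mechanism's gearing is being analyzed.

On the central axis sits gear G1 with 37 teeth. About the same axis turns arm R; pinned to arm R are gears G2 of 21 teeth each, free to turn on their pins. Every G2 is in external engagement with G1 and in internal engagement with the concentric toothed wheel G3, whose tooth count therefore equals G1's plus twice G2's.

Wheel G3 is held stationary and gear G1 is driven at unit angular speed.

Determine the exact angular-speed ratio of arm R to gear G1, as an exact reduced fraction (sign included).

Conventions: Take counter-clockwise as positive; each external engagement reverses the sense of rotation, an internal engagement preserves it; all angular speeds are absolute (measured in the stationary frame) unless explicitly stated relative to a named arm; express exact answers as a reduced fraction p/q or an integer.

37/116

recognized (axles ride arm R): planetary set, 37/21/79 teeth
ring teeth: 37 + 2·21 = 79
37(ω_sun−ω_arm) = −79(ω_ring−ω_arm),  ω_ring = 0, ω_sun = 1
37(1−ω_arm) = −79(0−ω_arm)  ⇒  116·ω_arm = 37  ⇒  ω_arm = 37/116
ω_out/ω_in = 37/116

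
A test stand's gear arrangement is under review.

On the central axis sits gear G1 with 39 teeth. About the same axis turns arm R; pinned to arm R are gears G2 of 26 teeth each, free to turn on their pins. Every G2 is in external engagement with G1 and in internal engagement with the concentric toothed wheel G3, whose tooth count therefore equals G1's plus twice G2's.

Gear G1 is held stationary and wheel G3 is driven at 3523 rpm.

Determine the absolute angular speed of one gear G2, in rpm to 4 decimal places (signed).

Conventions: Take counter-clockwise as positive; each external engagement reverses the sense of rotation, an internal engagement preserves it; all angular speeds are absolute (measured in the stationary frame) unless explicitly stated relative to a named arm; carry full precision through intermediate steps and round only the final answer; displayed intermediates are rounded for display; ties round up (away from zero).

+6165.2500 rpm

class = planetary set [G3 = 39+2·26 = 91; Willis about the carrier]
normalise by the input: solve with ω_ring = 1, then scale by 3523 rpm
ring teeth: 39 + 2·26 = 91
39(ω_sun−ω_arm) = −91(ω_ring−ω_arm),  ω_sun = 0, ω_ring = 1
39(0−ω_arm) = −91(1−ω_arm)  ⇒  130·ω_arm = 91  ⇒  ω_arm = 7/10
sun–planet mesh: 39·(0−7/10) = −26·(ω_p−ω_arm)  ⇒  ω_p−ω_arm = 21/20
ω_p = 7/10 + 21/20 = 7/4
scale: ω_p = 7/4 × 3523 rpm = +6165.2500 rpm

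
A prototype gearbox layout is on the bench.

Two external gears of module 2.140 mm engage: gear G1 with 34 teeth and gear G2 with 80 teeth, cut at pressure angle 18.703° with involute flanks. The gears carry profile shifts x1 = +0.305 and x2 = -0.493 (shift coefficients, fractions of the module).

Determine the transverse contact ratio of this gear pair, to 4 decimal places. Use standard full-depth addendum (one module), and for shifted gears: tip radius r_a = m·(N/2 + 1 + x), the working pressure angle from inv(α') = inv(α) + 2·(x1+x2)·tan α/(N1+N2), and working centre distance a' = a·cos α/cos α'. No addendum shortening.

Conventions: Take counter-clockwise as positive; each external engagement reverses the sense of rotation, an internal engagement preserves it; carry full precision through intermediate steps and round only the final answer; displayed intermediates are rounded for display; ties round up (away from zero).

1.8018

single-mesh involute tooth geometry (34T engaging 80T at module 2.140)
base radii: r_b1 = 34.458899, r_b2 = 81.079763
tip radii: r_a1 = 39.172700, r_a2 = 86.684980
inv(α') = inv(18.703°) + 2·(+0.305-0.493)·tan α/(34+80) = 0.01099417  ⇒  α' = 18.12591°
a' = a·cos α / cos α' = 121.9800·cos 18.703°/cos 18.12591° = 121.571636
action lengths: √(r_a1²−r_b1²) = 18.630209, √(r_a2²−r_b2²) = 30.665255
base pitch p_b = π·m·cos α = 6.367990
CR = (18.630209 + 30.665255 − 121.571636·sin 18.12591°)/6.367990 = 1.801789
contact ratio ≈ 1.8018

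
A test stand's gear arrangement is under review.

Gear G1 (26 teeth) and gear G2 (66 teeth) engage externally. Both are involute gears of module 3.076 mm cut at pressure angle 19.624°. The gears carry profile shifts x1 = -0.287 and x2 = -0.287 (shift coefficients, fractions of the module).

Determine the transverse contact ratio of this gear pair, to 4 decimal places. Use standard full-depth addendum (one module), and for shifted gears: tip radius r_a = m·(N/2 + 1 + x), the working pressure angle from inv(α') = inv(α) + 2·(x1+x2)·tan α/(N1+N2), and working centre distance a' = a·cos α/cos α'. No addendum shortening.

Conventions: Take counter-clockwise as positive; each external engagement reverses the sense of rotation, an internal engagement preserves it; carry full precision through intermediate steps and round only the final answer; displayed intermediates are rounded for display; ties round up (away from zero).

recognized (one external pair, fixed centres): single-mesh tooth geometry, m = 3.076, N1 = 26, N2 = 66
base radii: r_b1 = 37.665371, r_b2 = 95.612096
tip radii: r_a1 = 42.181188, r_a2 = 103.701188
inv(α') = inv(19.624°) + 2·(-0.287-0.287)·tan α/(26+66) = 0.00960343  ⇒  α' = 17.34716°
a' = a·cos α / cos α' = 141.4960·cos 19.624°/cos 17.34716° = 139.628363
action lengths: √(r_a1²−r_b1²) = 18.988745, √(r_a2²−r_b2²) = 40.153000
base pitch p_b = π·m·cos α = 9.102250
CR = (18.988745 + 40.153000 − 139.628363·sin 17.34716°)/9.102250 = 1.923708
contact ratio ≈ 1.9237

1.9237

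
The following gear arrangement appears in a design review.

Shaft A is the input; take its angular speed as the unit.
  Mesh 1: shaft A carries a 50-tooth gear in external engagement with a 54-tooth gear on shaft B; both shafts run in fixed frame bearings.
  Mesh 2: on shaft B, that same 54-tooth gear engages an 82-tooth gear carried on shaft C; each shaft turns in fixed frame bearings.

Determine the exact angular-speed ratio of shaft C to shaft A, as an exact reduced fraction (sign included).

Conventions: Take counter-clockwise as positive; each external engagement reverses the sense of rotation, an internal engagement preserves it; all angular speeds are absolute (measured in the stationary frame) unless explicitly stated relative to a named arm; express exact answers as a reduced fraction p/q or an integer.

class = fixed-axis compound train [2 meshes; 2 ratios multiply, 2 sense flips]
mesh 1 [50T→54T]: running ratio 25/27, sense −
mesh 2 [54T→82T]: running ratio 25/41, sense +
ω_out/ω_in = 25/41

25/41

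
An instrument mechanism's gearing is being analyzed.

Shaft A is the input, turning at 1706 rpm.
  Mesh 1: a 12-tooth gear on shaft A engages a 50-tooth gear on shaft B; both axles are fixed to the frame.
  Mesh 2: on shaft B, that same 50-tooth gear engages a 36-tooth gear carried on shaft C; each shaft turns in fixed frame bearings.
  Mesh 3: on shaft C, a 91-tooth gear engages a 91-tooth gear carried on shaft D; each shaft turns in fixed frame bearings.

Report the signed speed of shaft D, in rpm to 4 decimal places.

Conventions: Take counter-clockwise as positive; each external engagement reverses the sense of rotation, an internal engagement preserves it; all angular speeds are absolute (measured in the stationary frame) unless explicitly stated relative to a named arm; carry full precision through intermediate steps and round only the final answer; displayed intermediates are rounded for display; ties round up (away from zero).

3-mesh fixed-axis compound train (all bearings frame-fixed)
mesh 1 [12T→50T]: ω = 1706.0000×12/50 = 409.4400 rpm, sense flips to −
mesh 2 [50T→36T]: ω = 409.4400×50/36 = 568.6667 rpm, sense flips to +
mesh 3 [91T→91T]: ω = 568.6667×91/91 = 568.6667 rpm, sense flips to −
signed output speed = -568.6667 rpm

-568.6667 rpm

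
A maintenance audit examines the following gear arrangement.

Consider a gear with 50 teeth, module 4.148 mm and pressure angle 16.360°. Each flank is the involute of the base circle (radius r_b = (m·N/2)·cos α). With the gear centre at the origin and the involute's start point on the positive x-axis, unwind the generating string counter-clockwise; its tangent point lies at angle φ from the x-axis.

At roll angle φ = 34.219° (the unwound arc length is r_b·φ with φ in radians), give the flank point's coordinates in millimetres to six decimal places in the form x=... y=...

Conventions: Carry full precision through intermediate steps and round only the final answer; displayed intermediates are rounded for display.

class = single-mesh tooth geometry [base-circle involute, m = 4.148, 50T]
pitch radius r_p = m·N/2 = 4.148·50/2 = 103.700000
base radius r_b = r_p·cos α = 103.700000·cos 16.360° = 99.501275
roll angle φ = 34.219° = 0.59723422 rad
x = r_b·(cos φ + φ·sin φ) = 115.695441
y = r_b·(sin φ − φ·cos φ) = 6.816648

x=115.695441 y=6.816648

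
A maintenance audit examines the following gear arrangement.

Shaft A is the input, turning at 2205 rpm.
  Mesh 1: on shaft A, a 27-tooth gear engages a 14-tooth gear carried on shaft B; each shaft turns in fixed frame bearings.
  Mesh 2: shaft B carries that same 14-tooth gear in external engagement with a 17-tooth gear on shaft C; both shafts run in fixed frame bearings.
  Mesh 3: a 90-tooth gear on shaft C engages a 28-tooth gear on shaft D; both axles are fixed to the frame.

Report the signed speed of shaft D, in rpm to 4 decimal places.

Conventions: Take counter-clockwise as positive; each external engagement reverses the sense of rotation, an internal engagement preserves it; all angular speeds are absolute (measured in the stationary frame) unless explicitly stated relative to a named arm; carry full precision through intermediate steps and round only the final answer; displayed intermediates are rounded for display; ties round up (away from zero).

-11256.6176 rpm

3-mesh fixed-axis compound train (all bearings frame-fixed)
mesh 1 [27T→14T]: ω = 2205.0000×27/14 = 4252.5000 rpm, sense flips to −
mesh 2 [14T→17T]: ω = 4252.5000×14/17 = 3502.0588 rpm, sense flips to +
mesh 3 [90T→28T]: ω = 3502.0588×90/28 = 11256.6176 rpm, sense flips to −
signed output speed = -11256.6176 rpm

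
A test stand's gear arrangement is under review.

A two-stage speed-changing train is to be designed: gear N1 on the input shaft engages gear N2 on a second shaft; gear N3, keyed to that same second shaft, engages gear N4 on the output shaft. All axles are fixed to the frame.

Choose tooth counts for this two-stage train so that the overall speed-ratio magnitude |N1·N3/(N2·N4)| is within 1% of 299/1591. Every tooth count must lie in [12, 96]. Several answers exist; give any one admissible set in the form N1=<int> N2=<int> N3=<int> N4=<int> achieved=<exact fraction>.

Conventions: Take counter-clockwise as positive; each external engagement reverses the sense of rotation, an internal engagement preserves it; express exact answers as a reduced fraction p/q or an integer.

N1=13 N2=37 N3=23 N4=43 achieved=299/1591

2-stage fixed-axis compound train for ratio 299/1591
target = 299/1591 in lowest terms: an exact hit needs N1·N3 = k·299 and N2·N4 = k·1591 for one integer k, every count in [12, 96]; additionally prefer no 1:1 stage (N1 ≠ N2, N3 ≠ N4)
k = 1: N1·N3 = 299 = 13·23, N2·N4 = 1591 = 37·43
achieved = 13·23/(37·43) = 299/1591; |achieved − target| = 0 ≤ 299/159100 ✓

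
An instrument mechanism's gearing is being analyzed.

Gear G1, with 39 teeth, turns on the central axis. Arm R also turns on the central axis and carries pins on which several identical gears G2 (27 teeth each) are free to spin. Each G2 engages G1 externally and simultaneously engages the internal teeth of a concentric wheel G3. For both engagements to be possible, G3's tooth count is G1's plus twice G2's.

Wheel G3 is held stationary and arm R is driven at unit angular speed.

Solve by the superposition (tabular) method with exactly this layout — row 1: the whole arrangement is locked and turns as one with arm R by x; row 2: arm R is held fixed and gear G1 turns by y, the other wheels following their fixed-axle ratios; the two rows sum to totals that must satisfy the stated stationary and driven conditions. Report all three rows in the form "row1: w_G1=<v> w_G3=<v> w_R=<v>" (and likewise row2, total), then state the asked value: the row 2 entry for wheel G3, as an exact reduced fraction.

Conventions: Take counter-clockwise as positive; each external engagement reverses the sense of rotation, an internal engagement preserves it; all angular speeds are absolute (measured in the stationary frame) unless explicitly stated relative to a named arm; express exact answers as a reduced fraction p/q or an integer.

row1: w_G1=1 w_G3=1 w_R=1
row2: w_G1=31/13 w_G3=-1 w_R=0
total: w_G1=44/13 w_G3=0 w_R=1
asked value: -1

class = planetary set [G3 = 39+2·27 = 93; Willis about the carrier]
superposition row 1 [locked train]: every member turns x
row 2 — arm fixed, fixed-axis ratios: sun y, ring −(39/93)·y, arm 0
boundary: total ω_ring = x − (39/93)·y = 0 and total ω_arm = x = 1  ⇒  y = 31/13, x = 1
row 2 ring = −(39/93)·31/13 = -1
totals (row 1 + row 2): sun 1 + 31/13 = 44/13, ring 1 + (-1) = 0, arm 1 + 0 = 1
asked cell (row2, ring) = -1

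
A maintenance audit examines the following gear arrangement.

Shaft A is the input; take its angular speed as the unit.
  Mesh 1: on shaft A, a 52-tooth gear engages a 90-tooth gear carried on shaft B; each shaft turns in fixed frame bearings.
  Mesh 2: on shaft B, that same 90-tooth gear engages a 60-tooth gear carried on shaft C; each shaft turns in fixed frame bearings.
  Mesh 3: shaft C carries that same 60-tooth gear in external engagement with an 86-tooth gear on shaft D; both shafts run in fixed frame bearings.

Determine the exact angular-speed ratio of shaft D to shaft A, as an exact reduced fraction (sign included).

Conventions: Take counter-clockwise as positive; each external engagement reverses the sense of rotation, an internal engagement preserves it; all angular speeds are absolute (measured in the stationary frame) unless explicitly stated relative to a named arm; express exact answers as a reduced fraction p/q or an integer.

class = fixed-axis compound train [3 meshes; 3 ratios multiply, 3 sense flips]
mesh 1 [52T→90T]: running ratio 26/45, sense −
mesh 2 [90T→60T]: running ratio 13/15, sense +
mesh 3 [60T→86T]: running ratio 26/43, sense −
ω_out/ω_in = -26/43

-26/43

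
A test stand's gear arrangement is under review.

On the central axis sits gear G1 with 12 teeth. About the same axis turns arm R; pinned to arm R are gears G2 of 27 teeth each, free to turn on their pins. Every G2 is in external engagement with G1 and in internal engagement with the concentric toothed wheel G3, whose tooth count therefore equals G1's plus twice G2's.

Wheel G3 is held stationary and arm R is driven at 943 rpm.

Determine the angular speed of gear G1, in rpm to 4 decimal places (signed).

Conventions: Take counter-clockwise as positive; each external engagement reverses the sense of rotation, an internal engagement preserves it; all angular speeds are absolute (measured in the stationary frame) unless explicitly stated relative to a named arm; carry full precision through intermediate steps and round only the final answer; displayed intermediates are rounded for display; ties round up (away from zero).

+6129.5000 rpm

topology: planetary set — G1 12T / G2 27T / G3 66T, arm = carrier (Willis)
normalise by the input: solve with ω_arm = 1, then scale by 943 rpm
ring teeth: 12 + 2·27 = 66
12(ω_sun−ω_arm) = −66(ω_ring−ω_arm),  ω_ring = 0, ω_arm = 1
ω_sun = 1 − (66/12)(0−1) = 13/2
scale: ω_sun = 13/2 × 943 rpm = +6129.5000 rpm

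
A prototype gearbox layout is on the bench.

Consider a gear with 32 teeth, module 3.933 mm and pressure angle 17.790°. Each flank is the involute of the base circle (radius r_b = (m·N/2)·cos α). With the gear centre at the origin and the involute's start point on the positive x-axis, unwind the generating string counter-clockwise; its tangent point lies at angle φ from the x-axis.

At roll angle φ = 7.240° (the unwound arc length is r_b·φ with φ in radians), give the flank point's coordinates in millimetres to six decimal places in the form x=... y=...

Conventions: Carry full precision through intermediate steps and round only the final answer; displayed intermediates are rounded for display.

single-mesh involute tooth geometry (32T wheel at module 3.933)
pitch radius r_p = m·N/2 = 3.933·32/2 = 62.928000
base radius r_b = r_p·cos α = 62.928000·cos 17.790° = 59.918955
roll angle φ = 7.240° = 0.12636184 rad
x = r_b·(cos φ + φ·sin φ) = 60.395419
y = r_b·(sin φ − φ·cos φ) = 0.040234

x=60.395419 y=0.040234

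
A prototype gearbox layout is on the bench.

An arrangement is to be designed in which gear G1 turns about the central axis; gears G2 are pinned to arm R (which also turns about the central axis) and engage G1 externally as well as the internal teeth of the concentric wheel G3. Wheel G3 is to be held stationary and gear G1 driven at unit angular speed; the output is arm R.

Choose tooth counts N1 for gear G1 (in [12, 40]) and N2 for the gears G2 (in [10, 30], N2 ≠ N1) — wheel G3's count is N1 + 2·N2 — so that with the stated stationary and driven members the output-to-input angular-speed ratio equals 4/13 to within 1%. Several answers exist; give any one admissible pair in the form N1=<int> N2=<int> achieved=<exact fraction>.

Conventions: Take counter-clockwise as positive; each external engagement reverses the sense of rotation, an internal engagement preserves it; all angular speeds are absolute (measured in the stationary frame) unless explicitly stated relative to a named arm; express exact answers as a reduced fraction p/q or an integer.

planetary set to be sized for 4/13 (Willis relation)
Willis with ω_ring = 0: ω_arm/ω_sun = N1/(N1+N3); set equal to 4/13  ⇒  N3/N1 = 1/(4/13) − 1 = 9/4
N3 = N1 + 2·N2  ⇒  N2/N1 = (N3/N1 − 1)/2 = (9/4 − 1)/2 = 5/8
smallest multiple with N1 ≥ 12 and N2 ≥ 10: k = 2  ⇒  N1 = 2·8 = 16, N2 = 2·5 = 10 (N1 ≤ 40, N2 ≤ 30, N2 ≠ N1 ✓), N3 = 16 + 2·10 = 36
check: N1/(N1+N3) with N1 = 16, N3 = 36 gives 4/13; |achieved − target| = 0 ≤ 1/325 ✓

N1=16 N2=10 achieved=4/13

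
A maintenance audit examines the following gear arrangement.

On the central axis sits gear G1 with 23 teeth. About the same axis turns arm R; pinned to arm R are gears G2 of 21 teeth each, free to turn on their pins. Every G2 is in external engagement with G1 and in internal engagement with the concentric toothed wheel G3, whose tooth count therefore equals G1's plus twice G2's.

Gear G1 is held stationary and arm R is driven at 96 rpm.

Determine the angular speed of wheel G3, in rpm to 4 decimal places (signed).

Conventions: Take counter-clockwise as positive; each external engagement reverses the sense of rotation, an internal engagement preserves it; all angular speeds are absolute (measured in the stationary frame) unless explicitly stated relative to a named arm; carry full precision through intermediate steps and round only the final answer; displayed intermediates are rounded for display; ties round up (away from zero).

topology: planetary set — G1 23T / G2 21T / G3 65T, arm = carrier (Willis)
normalise by the input: solve with ω_arm = 1, then scale by 96 rpm
ring teeth: 23 + 2·21 = 65
23(ω_sun−ω_arm) = −65(ω_ring−ω_arm),  ω_sun = 0, ω_arm = 1
ω_ring = 1 − (23/65)(0−1) = 88/65
scale: ω_ring = 88/65 × 96 rpm = +129.9692 rpm

+129.9692 rpm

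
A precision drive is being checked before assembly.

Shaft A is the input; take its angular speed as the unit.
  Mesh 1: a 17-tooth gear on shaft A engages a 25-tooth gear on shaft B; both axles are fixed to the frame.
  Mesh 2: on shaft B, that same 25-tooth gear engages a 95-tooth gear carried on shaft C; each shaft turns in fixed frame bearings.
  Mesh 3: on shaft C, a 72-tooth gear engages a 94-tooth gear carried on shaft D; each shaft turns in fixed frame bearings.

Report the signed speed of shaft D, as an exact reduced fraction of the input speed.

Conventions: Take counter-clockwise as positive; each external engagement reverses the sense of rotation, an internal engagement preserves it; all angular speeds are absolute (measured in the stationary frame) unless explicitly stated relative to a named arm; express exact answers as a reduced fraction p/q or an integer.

-612/4465

3-mesh fixed-axis compound train (all bearings frame-fixed)
mesh 1 [17T→25T]: |ω|/ω_in = 1×17/25 = 17/25, sense flips to −
mesh 2 [25T→95T]: |ω|/ω_in = (17/25)×25/95 = 17/95, sense flips to +
mesh 3 [72T→94T]: |ω|/ω_in = (17/95)×72/94 = 612/4465, sense flips to −
signed output speed (× input speed) = -612/4465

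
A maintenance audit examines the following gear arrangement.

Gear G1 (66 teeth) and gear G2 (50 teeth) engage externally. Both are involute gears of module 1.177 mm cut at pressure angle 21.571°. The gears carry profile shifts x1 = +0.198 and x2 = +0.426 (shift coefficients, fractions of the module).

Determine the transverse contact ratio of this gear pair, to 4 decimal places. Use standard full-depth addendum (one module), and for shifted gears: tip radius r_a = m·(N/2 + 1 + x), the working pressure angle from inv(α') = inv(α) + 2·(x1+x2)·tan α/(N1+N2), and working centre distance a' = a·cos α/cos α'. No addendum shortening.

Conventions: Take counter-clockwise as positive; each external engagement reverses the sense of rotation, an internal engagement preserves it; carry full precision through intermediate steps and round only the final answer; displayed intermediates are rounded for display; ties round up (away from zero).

class = single-mesh tooth geometry [involute pair 66T × 50T, m = 1.177]
base radii: r_b1 = 36.120681, r_b2 = 27.364152
tip radii: r_a1 = 40.251046, r_a2 = 31.103402
inv(α') = inv(21.571°) + 2·(+0.198+0.426)·tan α/(66+50) = 0.02311101  ⇒  α' = 23.01967°
a' = a·cos α / cos α' = 68.2660·cos 21.571°/cos 23.01967° = 68.977463
action lengths: √(r_a1²−r_b1²) = 17.760718, √(r_a2²−r_b2²) = 14.785966
base pitch p_b = π·m·cos α = 3.438681
CR = (17.760718 + 14.785966 − 68.977463·sin 23.01967°)/3.438681 = 1.620751
contact ratio ≈ 1.6208

1.6208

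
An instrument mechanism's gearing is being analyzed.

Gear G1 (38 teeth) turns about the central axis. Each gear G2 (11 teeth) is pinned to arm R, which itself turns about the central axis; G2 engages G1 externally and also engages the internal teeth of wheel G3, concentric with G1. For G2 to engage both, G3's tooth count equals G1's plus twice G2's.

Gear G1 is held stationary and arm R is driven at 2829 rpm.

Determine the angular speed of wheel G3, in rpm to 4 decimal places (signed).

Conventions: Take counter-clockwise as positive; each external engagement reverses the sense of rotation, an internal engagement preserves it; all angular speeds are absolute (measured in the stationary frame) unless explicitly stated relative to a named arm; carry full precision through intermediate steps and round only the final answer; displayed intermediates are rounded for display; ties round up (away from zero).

+4620.7000 rpm

planetary set (38T centre, 11T on arm, 60T internal) — Willis relation
normalise by the input: solve with ω_arm = 1, then scale by 2829 rpm
ring teeth: 38 + 2·11 = 60
38(ω_sun−ω_arm) = −60(ω_ring−ω_arm),  ω_sun = 0, ω_arm = 1
ω_ring = 1 − (38/60)(0−1) = 49/30
scale: ω_ring = 49/30 × 2829 rpm = +4620.7000 rpm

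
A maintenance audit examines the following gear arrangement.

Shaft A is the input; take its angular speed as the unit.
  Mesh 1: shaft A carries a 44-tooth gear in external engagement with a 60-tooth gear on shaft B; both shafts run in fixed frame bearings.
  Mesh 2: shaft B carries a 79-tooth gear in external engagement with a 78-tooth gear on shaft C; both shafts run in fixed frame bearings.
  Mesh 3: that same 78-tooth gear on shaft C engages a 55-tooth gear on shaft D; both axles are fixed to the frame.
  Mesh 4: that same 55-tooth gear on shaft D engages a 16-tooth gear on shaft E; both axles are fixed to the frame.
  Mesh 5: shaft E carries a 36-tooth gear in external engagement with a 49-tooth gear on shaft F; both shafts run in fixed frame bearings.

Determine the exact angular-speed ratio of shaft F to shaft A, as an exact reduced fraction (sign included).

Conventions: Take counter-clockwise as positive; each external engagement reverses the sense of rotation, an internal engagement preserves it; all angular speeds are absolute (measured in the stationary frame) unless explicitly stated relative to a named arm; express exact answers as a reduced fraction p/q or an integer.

-2607/980

class = fixed-axis compound train [5 meshes; 5 ratios multiply, 5 sense flips]
mesh 1 [44T→60T]: running ratio 11/15, sense −
mesh 2 [79T→78T]: running ratio 869/1170, sense +
mesh 3 [78T→55T]: running ratio 79/75, sense −
mesh 4 [55T→16T]: running ratio 869/240, sense +
mesh 5 [36T→49T]: running ratio 2607/980, sense −
ω_out/ω_in = -2607/980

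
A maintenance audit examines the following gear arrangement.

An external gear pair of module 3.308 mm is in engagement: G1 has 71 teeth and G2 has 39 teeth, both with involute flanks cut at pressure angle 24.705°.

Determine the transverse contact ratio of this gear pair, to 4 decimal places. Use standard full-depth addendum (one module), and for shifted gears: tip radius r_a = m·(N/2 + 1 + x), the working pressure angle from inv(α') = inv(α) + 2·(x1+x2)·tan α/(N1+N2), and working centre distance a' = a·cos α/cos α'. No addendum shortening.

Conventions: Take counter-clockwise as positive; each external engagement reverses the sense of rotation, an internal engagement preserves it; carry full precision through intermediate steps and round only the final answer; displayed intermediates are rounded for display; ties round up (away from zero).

1.5491

recognized (one external pair, fixed centres): single-mesh tooth geometry, m = 3.308, N1 = 71, N2 = 39
base radii: r_b1 = 106.685467, r_b2 = 58.601876
tip radii: r_a1 = 120.742000, r_a2 = 67.814000
no profile shift: α' = α, a' = a
action lengths: √(r_a1²−r_b1²) = 56.540621, √(r_a2²−r_b2²) = 34.125631
base pitch p_b = π·m·cos α = 9.441191
CR = (56.540621 + 34.125631 − 181.940000·sin 24.70500°)/9.441191 = 1.549073
contact ratio ≈ 1.5491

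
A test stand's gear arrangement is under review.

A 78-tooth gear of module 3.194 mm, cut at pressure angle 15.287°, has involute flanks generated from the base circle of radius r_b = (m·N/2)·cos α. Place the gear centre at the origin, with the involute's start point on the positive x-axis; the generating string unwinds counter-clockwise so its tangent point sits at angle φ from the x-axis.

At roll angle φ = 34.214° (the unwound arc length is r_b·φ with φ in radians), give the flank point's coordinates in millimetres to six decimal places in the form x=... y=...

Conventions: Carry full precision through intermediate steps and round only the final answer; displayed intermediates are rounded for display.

single-mesh involute tooth geometry (78T wheel at module 3.194)
pitch radius r_p = m·N/2 = 3.194·78/2 = 124.566000
base radius r_b = r_p·cos α = 124.566000·cos 15.287° = 120.158514
roll angle φ = 34.214° = 0.59714695 rad
x = r_b·(cos φ + φ·sin φ) = 139.709536
y = r_b·(sin φ − φ·cos φ) = 8.228316

x=139.709536 y=8.228316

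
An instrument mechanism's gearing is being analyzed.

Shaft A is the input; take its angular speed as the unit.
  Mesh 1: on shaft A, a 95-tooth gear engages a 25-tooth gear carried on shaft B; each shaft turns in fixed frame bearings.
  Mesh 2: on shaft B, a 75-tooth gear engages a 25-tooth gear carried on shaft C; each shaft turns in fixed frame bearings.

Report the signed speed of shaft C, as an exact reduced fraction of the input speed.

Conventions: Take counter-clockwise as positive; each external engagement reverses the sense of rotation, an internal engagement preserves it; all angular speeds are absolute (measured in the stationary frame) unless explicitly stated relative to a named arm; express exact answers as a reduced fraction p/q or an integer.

2-mesh fixed-axis compound train (all bearings frame-fixed)
mesh 1 [95T→25T]: |ω|/ω_in = 1×95/25 = 19/5, sense flips to −
mesh 2 [75T→25T]: |ω|/ω_in = (19/5)×75/25 = 57/5, sense flips to +
signed output speed (× input speed) = 57/5

57/5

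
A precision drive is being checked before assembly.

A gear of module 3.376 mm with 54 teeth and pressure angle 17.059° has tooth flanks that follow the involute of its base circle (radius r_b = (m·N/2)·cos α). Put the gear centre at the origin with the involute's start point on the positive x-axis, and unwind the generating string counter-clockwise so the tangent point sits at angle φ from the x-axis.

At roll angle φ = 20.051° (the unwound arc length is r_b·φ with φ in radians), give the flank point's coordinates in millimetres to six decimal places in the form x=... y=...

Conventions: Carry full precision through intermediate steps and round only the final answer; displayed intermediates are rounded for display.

x=92.315414 y=1.229749

recognized (one wheel, involute flank): single-mesh tooth geometry, m = 3.376, N = 54
pitch radius r_p = m·N/2 = 3.376·54/2 = 91.152000
base radius r_b = r_p·cos α = 91.152000·cos 17.059° = 87.141602
roll angle φ = 20.051° = 0.34995597 rad
x = r_b·(cos φ + φ·sin φ) = 92.315414
y = r_b·(sin φ − φ·cos φ) = 1.229749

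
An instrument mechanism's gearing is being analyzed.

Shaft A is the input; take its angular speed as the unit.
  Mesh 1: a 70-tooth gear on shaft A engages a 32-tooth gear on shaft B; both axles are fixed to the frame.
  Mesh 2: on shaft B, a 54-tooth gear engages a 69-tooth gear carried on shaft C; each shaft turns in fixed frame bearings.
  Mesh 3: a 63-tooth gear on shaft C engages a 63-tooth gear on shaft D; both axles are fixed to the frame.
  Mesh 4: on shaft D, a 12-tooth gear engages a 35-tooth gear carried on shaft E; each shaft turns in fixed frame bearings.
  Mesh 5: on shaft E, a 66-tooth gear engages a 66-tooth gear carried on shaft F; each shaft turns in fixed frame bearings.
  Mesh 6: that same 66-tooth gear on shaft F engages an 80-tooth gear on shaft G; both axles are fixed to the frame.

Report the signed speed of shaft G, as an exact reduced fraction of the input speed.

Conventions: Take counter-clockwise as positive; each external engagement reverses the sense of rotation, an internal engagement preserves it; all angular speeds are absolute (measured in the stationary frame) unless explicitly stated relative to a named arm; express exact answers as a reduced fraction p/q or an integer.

891/1840

6-mesh fixed-axis compound train (all bearings frame-fixed)
mesh 1 [70T→32T]: |ω|/ω_in = 1×70/32 = 35/16, sense flips to −
mesh 2 [54T→69T]: |ω|/ω_in = (35/16)×54/69 = 315/184, sense flips to +
mesh 3 [63T→63T]: |ω|/ω_in = (315/184)×63/63 = 315/184, sense flips to −
mesh 4 [12T→35T]: |ω|/ω_in = (315/184)×12/35 = 27/46, sense flips to +
mesh 5 [66T→66T]: |ω|/ω_in = (27/46)×66/66 = 27/46, sense flips to −
mesh 6 [66T→80T]: |ω|/ω_in = (27/46)×66/80 = 891/1840, sense flips to +
signed output speed (× input speed) = 891/1840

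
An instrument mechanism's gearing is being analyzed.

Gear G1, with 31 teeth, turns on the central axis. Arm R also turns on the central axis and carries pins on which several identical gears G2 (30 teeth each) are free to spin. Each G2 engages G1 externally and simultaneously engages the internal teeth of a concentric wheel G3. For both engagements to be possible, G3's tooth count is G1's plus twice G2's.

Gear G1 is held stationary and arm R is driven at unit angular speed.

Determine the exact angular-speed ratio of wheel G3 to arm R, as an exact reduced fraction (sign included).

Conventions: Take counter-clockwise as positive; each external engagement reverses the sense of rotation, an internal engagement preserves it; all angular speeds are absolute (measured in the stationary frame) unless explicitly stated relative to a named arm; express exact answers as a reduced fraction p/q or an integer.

122/91

topology: planetary set — G1 31T / G2 30T / G3 91T, arm = carrier (Willis)
ring teeth: 31 + 2·30 = 91
31(ω_sun−ω_arm) = −91(ω_ring−ω_arm),  ω_sun = 0, ω_arm = 1
ω_ring = 1 − (31/91)(0−1) = 122/91
ω_out/ω_in = 122/91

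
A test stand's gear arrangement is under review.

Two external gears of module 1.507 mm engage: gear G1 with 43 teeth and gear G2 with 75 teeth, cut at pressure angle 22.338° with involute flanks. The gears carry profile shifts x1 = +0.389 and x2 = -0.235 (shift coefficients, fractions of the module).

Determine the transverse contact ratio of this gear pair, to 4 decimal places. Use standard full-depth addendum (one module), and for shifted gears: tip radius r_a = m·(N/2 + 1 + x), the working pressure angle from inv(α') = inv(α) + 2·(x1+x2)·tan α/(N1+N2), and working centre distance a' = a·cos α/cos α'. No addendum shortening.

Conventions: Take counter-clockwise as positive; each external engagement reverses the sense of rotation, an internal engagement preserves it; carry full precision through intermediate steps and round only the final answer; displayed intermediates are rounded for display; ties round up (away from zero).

single-mesh involute tooth geometry (43T engaging 75T at module 1.507)
base radii: r_b1 = 29.969097, r_b2 = 52.271681
tip radii: r_a1 = 34.493723, r_a2 = 57.665355
inv(α') = inv(22.338°) + 2·(+0.389-0.235)·tan α/(43+75) = 0.02210577  ⇒  α' = 22.69556°
a' = a·cos α / cos α' = 88.9130·cos 22.338°/cos 22.69556° = 89.143325
action lengths: √(r_a1²−r_b1²) = 17.078354, √(r_a2²−r_b2²) = 24.350864
base pitch p_b = π·m·cos α = 4.379102
CR = (17.078354 + 24.350864 − 89.143325·sin 22.69556°)/4.379102 = 1.606412
contact ratio ≈ 1.6064

1.6064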